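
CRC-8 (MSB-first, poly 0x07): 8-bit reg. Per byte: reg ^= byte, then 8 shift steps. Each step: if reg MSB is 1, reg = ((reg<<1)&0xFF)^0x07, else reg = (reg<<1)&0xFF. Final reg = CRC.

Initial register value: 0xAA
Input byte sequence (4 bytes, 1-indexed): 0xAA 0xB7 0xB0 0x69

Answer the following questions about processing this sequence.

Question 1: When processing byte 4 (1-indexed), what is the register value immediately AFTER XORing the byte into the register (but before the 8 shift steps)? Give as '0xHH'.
Register before byte 4: 0x3D
Byte 4: 0x69
0x3D XOR 0x69 = 0x54

Answer: 0x54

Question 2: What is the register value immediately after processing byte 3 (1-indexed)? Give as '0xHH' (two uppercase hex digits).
Answer: 0x3D

Derivation:
After byte 1 (0xAA): reg=0x00
After byte 2 (0xB7): reg=0x0C
After byte 3 (0xB0): reg=0x3D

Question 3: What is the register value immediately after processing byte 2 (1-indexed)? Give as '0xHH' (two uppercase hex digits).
After byte 1 (0xAA): reg=0x00
After byte 2 (0xB7): reg=0x0C

Answer: 0x0C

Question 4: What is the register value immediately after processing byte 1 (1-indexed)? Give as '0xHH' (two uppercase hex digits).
Answer: 0x00

Derivation:
After byte 1 (0xAA): reg=0x00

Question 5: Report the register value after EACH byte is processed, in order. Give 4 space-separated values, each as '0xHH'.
0x00 0x0C 0x3D 0xAB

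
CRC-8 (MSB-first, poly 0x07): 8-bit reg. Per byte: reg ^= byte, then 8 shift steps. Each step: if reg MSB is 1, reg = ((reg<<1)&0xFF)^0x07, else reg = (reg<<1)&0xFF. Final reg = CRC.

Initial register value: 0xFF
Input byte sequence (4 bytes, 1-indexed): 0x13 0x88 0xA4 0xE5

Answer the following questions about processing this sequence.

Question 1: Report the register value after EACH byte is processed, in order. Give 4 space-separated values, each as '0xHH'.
0x8A 0x0E 0x5F 0x2F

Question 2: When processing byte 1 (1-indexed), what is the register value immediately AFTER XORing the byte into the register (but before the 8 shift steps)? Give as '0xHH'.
Answer: 0xEC

Derivation:
Register before byte 1: 0xFF
Byte 1: 0x13
0xFF XOR 0x13 = 0xEC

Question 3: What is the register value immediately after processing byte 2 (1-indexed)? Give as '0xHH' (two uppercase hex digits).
After byte 1 (0x13): reg=0x8A
After byte 2 (0x88): reg=0x0E

Answer: 0x0E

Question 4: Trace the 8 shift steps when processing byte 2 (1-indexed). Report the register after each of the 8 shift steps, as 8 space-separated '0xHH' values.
After byte 1 (0x13): reg=0x8A
Register before byte 2: 0x8A
After XOR with byte 0x88: 0x02

Answer: 0x04 0x08 0x10 0x20 0x40 0x80 0x07 0x0E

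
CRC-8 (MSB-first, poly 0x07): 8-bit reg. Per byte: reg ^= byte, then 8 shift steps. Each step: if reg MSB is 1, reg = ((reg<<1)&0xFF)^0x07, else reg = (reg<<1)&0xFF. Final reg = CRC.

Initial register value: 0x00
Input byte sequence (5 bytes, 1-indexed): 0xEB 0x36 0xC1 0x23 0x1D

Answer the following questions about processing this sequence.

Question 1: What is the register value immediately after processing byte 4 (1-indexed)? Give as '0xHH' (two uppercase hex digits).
Answer: 0x63

Derivation:
After byte 1 (0xEB): reg=0x9F
After byte 2 (0x36): reg=0x56
After byte 3 (0xC1): reg=0xEC
After byte 4 (0x23): reg=0x63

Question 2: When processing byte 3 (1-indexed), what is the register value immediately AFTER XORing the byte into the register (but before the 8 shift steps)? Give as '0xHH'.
Register before byte 3: 0x56
Byte 3: 0xC1
0x56 XOR 0xC1 = 0x97

Answer: 0x97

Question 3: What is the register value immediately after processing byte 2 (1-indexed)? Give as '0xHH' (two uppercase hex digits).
Answer: 0x56

Derivation:
After byte 1 (0xEB): reg=0x9F
After byte 2 (0x36): reg=0x56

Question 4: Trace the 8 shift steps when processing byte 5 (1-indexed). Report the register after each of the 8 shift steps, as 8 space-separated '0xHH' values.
Answer: 0xFC 0xFF 0xF9 0xF5 0xED 0xDD 0xBD 0x7D

Derivation:
After byte 1 (0xEB): reg=0x9F
After byte 2 (0x36): reg=0x56
After byte 3 (0xC1): reg=0xEC
After byte 4 (0x23): reg=0x63
Register before byte 5: 0x63
After XOR with byte 0x1D: 0x7E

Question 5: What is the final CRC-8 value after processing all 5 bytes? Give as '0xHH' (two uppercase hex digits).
Answer: 0x7D

Derivation:
After byte 1 (0xEB): reg=0x9F
After byte 2 (0x36): reg=0x56
After byte 3 (0xC1): reg=0xEC
After byte 4 (0x23): reg=0x63
After byte 5 (0x1D): reg=0x7D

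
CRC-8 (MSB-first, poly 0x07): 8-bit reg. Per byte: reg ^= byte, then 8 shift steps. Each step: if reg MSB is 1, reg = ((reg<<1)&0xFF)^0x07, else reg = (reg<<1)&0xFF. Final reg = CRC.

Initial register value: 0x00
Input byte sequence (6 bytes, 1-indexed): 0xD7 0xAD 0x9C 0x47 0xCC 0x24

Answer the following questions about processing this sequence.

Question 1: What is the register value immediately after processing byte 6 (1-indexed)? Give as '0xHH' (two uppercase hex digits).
Answer: 0x1F

Derivation:
After byte 1 (0xD7): reg=0x2B
After byte 2 (0xAD): reg=0x9B
After byte 3 (0x9C): reg=0x15
After byte 4 (0x47): reg=0xB9
After byte 5 (0xCC): reg=0x4C
After byte 6 (0x24): reg=0x1F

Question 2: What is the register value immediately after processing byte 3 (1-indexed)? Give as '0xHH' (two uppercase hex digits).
After byte 1 (0xD7): reg=0x2B
After byte 2 (0xAD): reg=0x9B
After byte 3 (0x9C): reg=0x15

Answer: 0x15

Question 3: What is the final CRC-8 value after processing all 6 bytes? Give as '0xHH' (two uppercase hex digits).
Answer: 0x1F

Derivation:
After byte 1 (0xD7): reg=0x2B
After byte 2 (0xAD): reg=0x9B
After byte 3 (0x9C): reg=0x15
After byte 4 (0x47): reg=0xB9
After byte 5 (0xCC): reg=0x4C
After byte 6 (0x24): reg=0x1F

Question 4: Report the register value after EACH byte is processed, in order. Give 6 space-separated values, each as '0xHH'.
0x2B 0x9B 0x15 0xB9 0x4C 0x1F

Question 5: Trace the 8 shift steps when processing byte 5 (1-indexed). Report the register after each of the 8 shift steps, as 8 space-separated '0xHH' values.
After byte 1 (0xD7): reg=0x2B
After byte 2 (0xAD): reg=0x9B
After byte 3 (0x9C): reg=0x15
After byte 4 (0x47): reg=0xB9
Register before byte 5: 0xB9
After XOR with byte 0xCC: 0x75

Answer: 0xEA 0xD3 0xA1 0x45 0x8A 0x13 0x26 0x4C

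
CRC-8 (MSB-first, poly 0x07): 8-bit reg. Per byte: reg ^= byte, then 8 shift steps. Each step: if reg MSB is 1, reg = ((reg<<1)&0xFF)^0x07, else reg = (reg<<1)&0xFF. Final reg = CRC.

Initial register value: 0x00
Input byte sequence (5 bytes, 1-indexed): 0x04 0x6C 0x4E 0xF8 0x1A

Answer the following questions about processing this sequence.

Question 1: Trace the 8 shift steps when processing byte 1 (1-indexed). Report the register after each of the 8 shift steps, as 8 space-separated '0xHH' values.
Answer: 0x08 0x10 0x20 0x40 0x80 0x07 0x0E 0x1C

Derivation:
Register before byte 1: 0x00
After XOR with byte 0x04: 0x04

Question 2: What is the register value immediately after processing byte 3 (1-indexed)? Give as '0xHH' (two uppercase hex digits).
After byte 1 (0x04): reg=0x1C
After byte 2 (0x6C): reg=0x57
After byte 3 (0x4E): reg=0x4F

Answer: 0x4F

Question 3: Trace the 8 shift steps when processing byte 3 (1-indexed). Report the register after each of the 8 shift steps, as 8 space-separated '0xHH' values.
Answer: 0x32 0x64 0xC8 0x97 0x29 0x52 0xA4 0x4F

Derivation:
After byte 1 (0x04): reg=0x1C
After byte 2 (0x6C): reg=0x57
Register before byte 3: 0x57
After XOR with byte 0x4E: 0x19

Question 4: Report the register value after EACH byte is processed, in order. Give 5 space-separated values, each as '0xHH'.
0x1C 0x57 0x4F 0x0C 0x62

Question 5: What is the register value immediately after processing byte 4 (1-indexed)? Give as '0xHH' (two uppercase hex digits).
Answer: 0x0C

Derivation:
After byte 1 (0x04): reg=0x1C
After byte 2 (0x6C): reg=0x57
After byte 3 (0x4E): reg=0x4F
After byte 4 (0xF8): reg=0x0C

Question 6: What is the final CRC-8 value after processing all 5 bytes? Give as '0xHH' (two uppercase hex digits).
Answer: 0x62

Derivation:
After byte 1 (0x04): reg=0x1C
After byte 2 (0x6C): reg=0x57
After byte 3 (0x4E): reg=0x4F
After byte 4 (0xF8): reg=0x0C
After byte 5 (0x1A): reg=0x62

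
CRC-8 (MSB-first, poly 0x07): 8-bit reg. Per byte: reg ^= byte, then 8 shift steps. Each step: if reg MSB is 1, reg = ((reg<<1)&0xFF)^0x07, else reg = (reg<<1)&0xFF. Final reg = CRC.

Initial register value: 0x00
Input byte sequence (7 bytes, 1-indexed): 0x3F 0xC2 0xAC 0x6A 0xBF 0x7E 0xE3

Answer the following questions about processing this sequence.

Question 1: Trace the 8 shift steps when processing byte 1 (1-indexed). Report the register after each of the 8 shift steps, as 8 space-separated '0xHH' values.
Register before byte 1: 0x00
After XOR with byte 0x3F: 0x3F

Answer: 0x7E 0xFC 0xFF 0xF9 0xF5 0xED 0xDD 0xBD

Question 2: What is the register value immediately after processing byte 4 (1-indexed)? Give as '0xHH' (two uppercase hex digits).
Answer: 0xD5

Derivation:
After byte 1 (0x3F): reg=0xBD
After byte 2 (0xC2): reg=0x7A
After byte 3 (0xAC): reg=0x2C
After byte 4 (0x6A): reg=0xD5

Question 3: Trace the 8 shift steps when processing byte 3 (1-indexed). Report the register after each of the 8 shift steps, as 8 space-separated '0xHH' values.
Answer: 0xAB 0x51 0xA2 0x43 0x86 0x0B 0x16 0x2C

Derivation:
After byte 1 (0x3F): reg=0xBD
After byte 2 (0xC2): reg=0x7A
Register before byte 3: 0x7A
After XOR with byte 0xAC: 0xD6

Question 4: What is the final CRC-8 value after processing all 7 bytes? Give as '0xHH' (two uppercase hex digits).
After byte 1 (0x3F): reg=0xBD
After byte 2 (0xC2): reg=0x7A
After byte 3 (0xAC): reg=0x2C
After byte 4 (0x6A): reg=0xD5
After byte 5 (0xBF): reg=0x11
After byte 6 (0x7E): reg=0x0A
After byte 7 (0xE3): reg=0x91

Answer: 0x91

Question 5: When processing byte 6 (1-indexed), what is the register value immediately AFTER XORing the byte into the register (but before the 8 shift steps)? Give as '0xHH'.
Answer: 0x6F

Derivation:
Register before byte 6: 0x11
Byte 6: 0x7E
0x11 XOR 0x7E = 0x6F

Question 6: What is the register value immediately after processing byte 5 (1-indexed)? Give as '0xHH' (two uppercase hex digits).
Answer: 0x11

Derivation:
After byte 1 (0x3F): reg=0xBD
After byte 2 (0xC2): reg=0x7A
After byte 3 (0xAC): reg=0x2C
After byte 4 (0x6A): reg=0xD5
After byte 5 (0xBF): reg=0x11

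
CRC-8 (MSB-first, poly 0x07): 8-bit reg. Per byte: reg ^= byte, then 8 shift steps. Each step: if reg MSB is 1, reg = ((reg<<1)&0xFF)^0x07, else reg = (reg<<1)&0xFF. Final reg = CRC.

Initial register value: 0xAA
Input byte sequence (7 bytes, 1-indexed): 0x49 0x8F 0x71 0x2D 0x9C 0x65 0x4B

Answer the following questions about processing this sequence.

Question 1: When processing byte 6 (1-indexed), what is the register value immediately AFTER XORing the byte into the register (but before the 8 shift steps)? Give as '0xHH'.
Register before byte 6: 0xE8
Byte 6: 0x65
0xE8 XOR 0x65 = 0x8D

Answer: 0x8D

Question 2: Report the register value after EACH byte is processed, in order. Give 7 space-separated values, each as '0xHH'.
0xA7 0xD8 0x56 0x66 0xE8 0xAA 0xA9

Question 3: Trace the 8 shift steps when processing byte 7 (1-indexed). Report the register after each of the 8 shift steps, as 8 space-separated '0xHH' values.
Answer: 0xC5 0x8D 0x1D 0x3A 0x74 0xE8 0xD7 0xA9

Derivation:
After byte 1 (0x49): reg=0xA7
After byte 2 (0x8F): reg=0xD8
After byte 3 (0x71): reg=0x56
After byte 4 (0x2D): reg=0x66
After byte 5 (0x9C): reg=0xE8
After byte 6 (0x65): reg=0xAA
Register before byte 7: 0xAA
After XOR with byte 0x4B: 0xE1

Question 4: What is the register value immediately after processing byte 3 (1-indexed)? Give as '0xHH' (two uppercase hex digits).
Answer: 0x56

Derivation:
After byte 1 (0x49): reg=0xA7
After byte 2 (0x8F): reg=0xD8
After byte 3 (0x71): reg=0x56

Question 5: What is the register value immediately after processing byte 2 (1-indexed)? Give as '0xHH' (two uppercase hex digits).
Answer: 0xD8

Derivation:
After byte 1 (0x49): reg=0xA7
After byte 2 (0x8F): reg=0xD8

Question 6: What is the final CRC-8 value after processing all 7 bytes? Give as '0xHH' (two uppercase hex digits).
Answer: 0xA9

Derivation:
After byte 1 (0x49): reg=0xA7
After byte 2 (0x8F): reg=0xD8
After byte 3 (0x71): reg=0x56
After byte 4 (0x2D): reg=0x66
After byte 5 (0x9C): reg=0xE8
After byte 6 (0x65): reg=0xAA
After byte 7 (0x4B): reg=0xA9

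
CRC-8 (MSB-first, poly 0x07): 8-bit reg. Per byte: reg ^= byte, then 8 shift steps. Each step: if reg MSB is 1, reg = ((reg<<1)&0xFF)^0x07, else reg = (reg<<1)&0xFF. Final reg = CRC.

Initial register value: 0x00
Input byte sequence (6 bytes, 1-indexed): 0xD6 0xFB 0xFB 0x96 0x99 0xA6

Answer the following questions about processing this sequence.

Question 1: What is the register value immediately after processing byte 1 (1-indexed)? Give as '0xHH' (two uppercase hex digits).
After byte 1 (0xD6): reg=0x2C

Answer: 0x2C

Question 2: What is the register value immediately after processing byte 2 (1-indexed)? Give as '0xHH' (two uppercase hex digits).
After byte 1 (0xD6): reg=0x2C
After byte 2 (0xFB): reg=0x2B

Answer: 0x2B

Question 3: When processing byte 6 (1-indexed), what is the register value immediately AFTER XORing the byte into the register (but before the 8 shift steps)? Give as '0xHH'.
Register before byte 6: 0x76
Byte 6: 0xA6
0x76 XOR 0xA6 = 0xD0

Answer: 0xD0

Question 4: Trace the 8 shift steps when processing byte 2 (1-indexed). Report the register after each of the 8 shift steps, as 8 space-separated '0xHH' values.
After byte 1 (0xD6): reg=0x2C
Register before byte 2: 0x2C
After XOR with byte 0xFB: 0xD7

Answer: 0xA9 0x55 0xAA 0x53 0xA6 0x4B 0x96 0x2B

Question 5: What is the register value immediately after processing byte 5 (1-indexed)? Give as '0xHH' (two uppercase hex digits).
After byte 1 (0xD6): reg=0x2C
After byte 2 (0xFB): reg=0x2B
After byte 3 (0xFB): reg=0x3E
After byte 4 (0x96): reg=0x51
After byte 5 (0x99): reg=0x76

Answer: 0x76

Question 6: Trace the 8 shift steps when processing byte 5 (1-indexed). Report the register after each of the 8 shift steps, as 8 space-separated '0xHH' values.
After byte 1 (0xD6): reg=0x2C
After byte 2 (0xFB): reg=0x2B
After byte 3 (0xFB): reg=0x3E
After byte 4 (0x96): reg=0x51
Register before byte 5: 0x51
After XOR with byte 0x99: 0xC8

Answer: 0x97 0x29 0x52 0xA4 0x4F 0x9E 0x3B 0x76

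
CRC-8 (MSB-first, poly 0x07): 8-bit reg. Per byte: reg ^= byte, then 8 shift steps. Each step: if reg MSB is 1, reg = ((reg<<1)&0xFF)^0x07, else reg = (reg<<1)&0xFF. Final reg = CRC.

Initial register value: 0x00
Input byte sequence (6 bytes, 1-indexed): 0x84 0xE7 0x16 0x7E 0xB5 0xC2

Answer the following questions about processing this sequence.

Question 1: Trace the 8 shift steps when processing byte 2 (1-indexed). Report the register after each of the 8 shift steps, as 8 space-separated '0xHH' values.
After byte 1 (0x84): reg=0x95
Register before byte 2: 0x95
After XOR with byte 0xE7: 0x72

Answer: 0xE4 0xCF 0x99 0x35 0x6A 0xD4 0xAF 0x59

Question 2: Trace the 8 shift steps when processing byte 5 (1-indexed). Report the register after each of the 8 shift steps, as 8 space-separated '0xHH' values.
Answer: 0xA0 0x47 0x8E 0x1B 0x36 0x6C 0xD8 0xB7

Derivation:
After byte 1 (0x84): reg=0x95
After byte 2 (0xE7): reg=0x59
After byte 3 (0x16): reg=0xEA
After byte 4 (0x7E): reg=0xE5
Register before byte 5: 0xE5
After XOR with byte 0xB5: 0x50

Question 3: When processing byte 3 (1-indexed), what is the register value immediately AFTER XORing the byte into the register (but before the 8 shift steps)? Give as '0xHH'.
Register before byte 3: 0x59
Byte 3: 0x16
0x59 XOR 0x16 = 0x4F

Answer: 0x4F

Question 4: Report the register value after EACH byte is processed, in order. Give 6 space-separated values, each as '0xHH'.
0x95 0x59 0xEA 0xE5 0xB7 0x4C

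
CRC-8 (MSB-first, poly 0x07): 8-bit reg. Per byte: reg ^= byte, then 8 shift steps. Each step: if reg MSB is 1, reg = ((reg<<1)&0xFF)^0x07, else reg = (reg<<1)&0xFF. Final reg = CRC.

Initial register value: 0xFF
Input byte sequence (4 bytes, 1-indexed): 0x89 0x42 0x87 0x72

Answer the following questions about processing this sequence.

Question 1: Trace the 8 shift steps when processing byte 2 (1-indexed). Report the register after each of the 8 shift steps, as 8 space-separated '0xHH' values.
After byte 1 (0x89): reg=0x45
Register before byte 2: 0x45
After XOR with byte 0x42: 0x07

Answer: 0x0E 0x1C 0x38 0x70 0xE0 0xC7 0x89 0x15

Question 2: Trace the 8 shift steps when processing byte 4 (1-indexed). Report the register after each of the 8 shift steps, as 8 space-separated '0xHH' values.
After byte 1 (0x89): reg=0x45
After byte 2 (0x42): reg=0x15
After byte 3 (0x87): reg=0xF7
Register before byte 4: 0xF7
After XOR with byte 0x72: 0x85

Answer: 0x0D 0x1A 0x34 0x68 0xD0 0xA7 0x49 0x92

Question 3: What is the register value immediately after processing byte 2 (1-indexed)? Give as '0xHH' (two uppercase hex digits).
After byte 1 (0x89): reg=0x45
After byte 2 (0x42): reg=0x15

Answer: 0x15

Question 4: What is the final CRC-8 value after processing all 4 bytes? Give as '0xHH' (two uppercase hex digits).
After byte 1 (0x89): reg=0x45
After byte 2 (0x42): reg=0x15
After byte 3 (0x87): reg=0xF7
After byte 4 (0x72): reg=0x92

Answer: 0x92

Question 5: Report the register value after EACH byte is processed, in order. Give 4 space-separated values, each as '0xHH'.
0x45 0x15 0xF7 0x92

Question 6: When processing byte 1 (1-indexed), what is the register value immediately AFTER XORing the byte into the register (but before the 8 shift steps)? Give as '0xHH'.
Register before byte 1: 0xFF
Byte 1: 0x89
0xFF XOR 0x89 = 0x76

Answer: 0x76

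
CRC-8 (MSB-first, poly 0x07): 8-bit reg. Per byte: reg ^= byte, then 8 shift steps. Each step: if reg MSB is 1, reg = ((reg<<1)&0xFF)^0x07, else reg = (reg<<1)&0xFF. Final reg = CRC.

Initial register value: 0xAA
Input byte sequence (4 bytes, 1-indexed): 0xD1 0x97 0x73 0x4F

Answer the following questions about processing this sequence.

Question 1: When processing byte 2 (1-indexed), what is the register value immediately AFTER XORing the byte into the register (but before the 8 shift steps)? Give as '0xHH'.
Answer: 0xF1

Derivation:
Register before byte 2: 0x66
Byte 2: 0x97
0x66 XOR 0x97 = 0xF1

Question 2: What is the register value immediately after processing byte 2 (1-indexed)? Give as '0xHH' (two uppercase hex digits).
After byte 1 (0xD1): reg=0x66
After byte 2 (0x97): reg=0xD9

Answer: 0xD9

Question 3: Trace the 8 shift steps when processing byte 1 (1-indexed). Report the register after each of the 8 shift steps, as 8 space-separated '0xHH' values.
Answer: 0xF6 0xEB 0xD1 0xA5 0x4D 0x9A 0x33 0x66

Derivation:
Register before byte 1: 0xAA
After XOR with byte 0xD1: 0x7B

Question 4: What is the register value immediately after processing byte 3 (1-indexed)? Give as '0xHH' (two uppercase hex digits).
After byte 1 (0xD1): reg=0x66
After byte 2 (0x97): reg=0xD9
After byte 3 (0x73): reg=0x5F

Answer: 0x5F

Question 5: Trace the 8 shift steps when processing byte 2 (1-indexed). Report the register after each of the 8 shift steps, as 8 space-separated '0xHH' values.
Answer: 0xE5 0xCD 0x9D 0x3D 0x7A 0xF4 0xEF 0xD9

Derivation:
After byte 1 (0xD1): reg=0x66
Register before byte 2: 0x66
After XOR with byte 0x97: 0xF1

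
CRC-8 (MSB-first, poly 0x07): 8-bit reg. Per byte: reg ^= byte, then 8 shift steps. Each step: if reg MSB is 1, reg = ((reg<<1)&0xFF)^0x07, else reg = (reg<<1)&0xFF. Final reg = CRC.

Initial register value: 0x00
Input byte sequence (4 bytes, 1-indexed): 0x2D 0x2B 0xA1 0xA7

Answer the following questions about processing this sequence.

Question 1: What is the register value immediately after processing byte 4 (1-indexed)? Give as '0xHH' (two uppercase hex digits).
Answer: 0xEE

Derivation:
After byte 1 (0x2D): reg=0xC3
After byte 2 (0x2B): reg=0x96
After byte 3 (0xA1): reg=0x85
After byte 4 (0xA7): reg=0xEE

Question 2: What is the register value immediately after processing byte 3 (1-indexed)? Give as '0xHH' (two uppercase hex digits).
After byte 1 (0x2D): reg=0xC3
After byte 2 (0x2B): reg=0x96
After byte 3 (0xA1): reg=0x85

Answer: 0x85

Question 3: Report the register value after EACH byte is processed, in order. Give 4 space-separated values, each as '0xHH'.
0xC3 0x96 0x85 0xEE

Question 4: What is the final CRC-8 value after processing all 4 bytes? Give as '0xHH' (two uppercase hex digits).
After byte 1 (0x2D): reg=0xC3
After byte 2 (0x2B): reg=0x96
After byte 3 (0xA1): reg=0x85
After byte 4 (0xA7): reg=0xEE

Answer: 0xEE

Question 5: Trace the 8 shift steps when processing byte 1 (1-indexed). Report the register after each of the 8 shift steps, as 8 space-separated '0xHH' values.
Answer: 0x5A 0xB4 0x6F 0xDE 0xBB 0x71 0xE2 0xC3

Derivation:
Register before byte 1: 0x00
After XOR with byte 0x2D: 0x2D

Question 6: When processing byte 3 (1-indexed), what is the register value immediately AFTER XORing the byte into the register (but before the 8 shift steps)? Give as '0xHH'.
Register before byte 3: 0x96
Byte 3: 0xA1
0x96 XOR 0xA1 = 0x37

Answer: 0x37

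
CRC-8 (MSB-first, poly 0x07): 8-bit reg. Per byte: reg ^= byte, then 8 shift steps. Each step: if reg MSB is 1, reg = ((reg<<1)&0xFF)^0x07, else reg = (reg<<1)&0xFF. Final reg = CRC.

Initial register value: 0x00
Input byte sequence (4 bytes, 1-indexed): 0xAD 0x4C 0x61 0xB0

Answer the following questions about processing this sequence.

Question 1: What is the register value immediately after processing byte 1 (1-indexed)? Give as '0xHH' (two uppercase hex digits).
Answer: 0x4A

Derivation:
After byte 1 (0xAD): reg=0x4A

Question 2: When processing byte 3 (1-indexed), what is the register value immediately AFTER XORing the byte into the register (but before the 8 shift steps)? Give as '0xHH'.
Register before byte 3: 0x12
Byte 3: 0x61
0x12 XOR 0x61 = 0x73

Answer: 0x73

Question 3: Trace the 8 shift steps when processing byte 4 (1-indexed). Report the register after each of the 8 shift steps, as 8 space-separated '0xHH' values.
After byte 1 (0xAD): reg=0x4A
After byte 2 (0x4C): reg=0x12
After byte 3 (0x61): reg=0x5E
Register before byte 4: 0x5E
After XOR with byte 0xB0: 0xEE

Answer: 0xDB 0xB1 0x65 0xCA 0x93 0x21 0x42 0x84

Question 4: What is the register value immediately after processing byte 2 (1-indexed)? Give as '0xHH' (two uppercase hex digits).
After byte 1 (0xAD): reg=0x4A
After byte 2 (0x4C): reg=0x12

Answer: 0x12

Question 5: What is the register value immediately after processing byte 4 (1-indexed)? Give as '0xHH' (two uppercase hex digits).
After byte 1 (0xAD): reg=0x4A
After byte 2 (0x4C): reg=0x12
After byte 3 (0x61): reg=0x5E
After byte 4 (0xB0): reg=0x84

Answer: 0x84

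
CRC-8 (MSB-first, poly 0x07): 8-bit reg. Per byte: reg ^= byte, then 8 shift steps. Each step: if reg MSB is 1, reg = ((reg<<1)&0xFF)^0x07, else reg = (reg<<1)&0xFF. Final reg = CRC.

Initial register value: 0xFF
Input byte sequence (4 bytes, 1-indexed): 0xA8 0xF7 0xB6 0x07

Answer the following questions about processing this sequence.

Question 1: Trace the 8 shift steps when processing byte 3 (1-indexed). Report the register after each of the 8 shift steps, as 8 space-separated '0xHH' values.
Answer: 0x34 0x68 0xD0 0xA7 0x49 0x92 0x23 0x46

Derivation:
After byte 1 (0xA8): reg=0xA2
After byte 2 (0xF7): reg=0xAC
Register before byte 3: 0xAC
After XOR with byte 0xB6: 0x1A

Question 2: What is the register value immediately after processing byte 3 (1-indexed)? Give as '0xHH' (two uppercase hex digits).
After byte 1 (0xA8): reg=0xA2
After byte 2 (0xF7): reg=0xAC
After byte 3 (0xB6): reg=0x46

Answer: 0x46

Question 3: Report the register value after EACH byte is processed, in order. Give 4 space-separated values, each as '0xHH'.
0xA2 0xAC 0x46 0xC0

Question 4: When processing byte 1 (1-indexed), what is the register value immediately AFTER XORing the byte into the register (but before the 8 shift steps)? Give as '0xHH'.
Register before byte 1: 0xFF
Byte 1: 0xA8
0xFF XOR 0xA8 = 0x57

Answer: 0x57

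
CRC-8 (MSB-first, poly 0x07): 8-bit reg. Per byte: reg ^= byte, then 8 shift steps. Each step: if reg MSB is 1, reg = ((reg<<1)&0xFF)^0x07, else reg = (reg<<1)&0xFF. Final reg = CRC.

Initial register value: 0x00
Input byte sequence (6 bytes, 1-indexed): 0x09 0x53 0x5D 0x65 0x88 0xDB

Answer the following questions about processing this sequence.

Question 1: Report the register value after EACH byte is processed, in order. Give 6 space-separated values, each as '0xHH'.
0x3F 0x03 0x9D 0xE6 0x0D 0x2C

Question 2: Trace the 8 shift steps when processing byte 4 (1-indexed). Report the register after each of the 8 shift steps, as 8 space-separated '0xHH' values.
After byte 1 (0x09): reg=0x3F
After byte 2 (0x53): reg=0x03
After byte 3 (0x5D): reg=0x9D
Register before byte 4: 0x9D
After XOR with byte 0x65: 0xF8

Answer: 0xF7 0xE9 0xD5 0xAD 0x5D 0xBA 0x73 0xE6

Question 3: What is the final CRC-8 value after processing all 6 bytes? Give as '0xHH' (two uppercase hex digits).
After byte 1 (0x09): reg=0x3F
After byte 2 (0x53): reg=0x03
After byte 3 (0x5D): reg=0x9D
After byte 4 (0x65): reg=0xE6
After byte 5 (0x88): reg=0x0D
After byte 6 (0xDB): reg=0x2C

Answer: 0x2C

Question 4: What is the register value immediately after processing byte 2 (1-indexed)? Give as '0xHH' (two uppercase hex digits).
Answer: 0x03

Derivation:
After byte 1 (0x09): reg=0x3F
After byte 2 (0x53): reg=0x03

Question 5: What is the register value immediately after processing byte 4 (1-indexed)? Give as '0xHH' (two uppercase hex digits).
Answer: 0xE6

Derivation:
After byte 1 (0x09): reg=0x3F
After byte 2 (0x53): reg=0x03
After byte 3 (0x5D): reg=0x9D
After byte 4 (0x65): reg=0xE6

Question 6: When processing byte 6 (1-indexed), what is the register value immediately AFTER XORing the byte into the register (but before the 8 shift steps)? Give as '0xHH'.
Answer: 0xD6

Derivation:
Register before byte 6: 0x0D
Byte 6: 0xDB
0x0D XOR 0xDB = 0xD6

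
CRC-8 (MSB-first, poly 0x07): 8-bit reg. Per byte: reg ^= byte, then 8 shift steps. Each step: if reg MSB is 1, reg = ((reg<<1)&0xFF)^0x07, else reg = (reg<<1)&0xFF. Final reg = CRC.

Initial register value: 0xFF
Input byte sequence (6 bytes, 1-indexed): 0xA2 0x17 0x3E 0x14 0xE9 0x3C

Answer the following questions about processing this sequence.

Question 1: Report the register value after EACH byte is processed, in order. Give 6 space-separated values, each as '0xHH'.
0x94 0x80 0x33 0xF5 0x54 0x1F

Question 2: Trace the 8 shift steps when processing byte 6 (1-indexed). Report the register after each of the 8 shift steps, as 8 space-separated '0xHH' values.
Answer: 0xD0 0xA7 0x49 0x92 0x23 0x46 0x8C 0x1F

Derivation:
After byte 1 (0xA2): reg=0x94
After byte 2 (0x17): reg=0x80
After byte 3 (0x3E): reg=0x33
After byte 4 (0x14): reg=0xF5
After byte 5 (0xE9): reg=0x54
Register before byte 6: 0x54
After XOR with byte 0x3C: 0x68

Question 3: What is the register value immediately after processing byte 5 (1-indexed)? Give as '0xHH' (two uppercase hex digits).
After byte 1 (0xA2): reg=0x94
After byte 2 (0x17): reg=0x80
After byte 3 (0x3E): reg=0x33
After byte 4 (0x14): reg=0xF5
After byte 5 (0xE9): reg=0x54

Answer: 0x54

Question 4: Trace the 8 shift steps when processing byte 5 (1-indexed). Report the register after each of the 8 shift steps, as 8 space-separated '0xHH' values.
Answer: 0x38 0x70 0xE0 0xC7 0x89 0x15 0x2A 0x54

Derivation:
After byte 1 (0xA2): reg=0x94
After byte 2 (0x17): reg=0x80
After byte 3 (0x3E): reg=0x33
After byte 4 (0x14): reg=0xF5
Register before byte 5: 0xF5
After XOR with byte 0xE9: 0x1C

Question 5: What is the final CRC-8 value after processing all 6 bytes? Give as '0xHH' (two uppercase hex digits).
After byte 1 (0xA2): reg=0x94
After byte 2 (0x17): reg=0x80
After byte 3 (0x3E): reg=0x33
After byte 4 (0x14): reg=0xF5
After byte 5 (0xE9): reg=0x54
After byte 6 (0x3C): reg=0x1F

Answer: 0x1F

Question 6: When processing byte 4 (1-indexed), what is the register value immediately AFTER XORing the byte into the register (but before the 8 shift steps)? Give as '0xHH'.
Answer: 0x27

Derivation:
Register before byte 4: 0x33
Byte 4: 0x14
0x33 XOR 0x14 = 0x27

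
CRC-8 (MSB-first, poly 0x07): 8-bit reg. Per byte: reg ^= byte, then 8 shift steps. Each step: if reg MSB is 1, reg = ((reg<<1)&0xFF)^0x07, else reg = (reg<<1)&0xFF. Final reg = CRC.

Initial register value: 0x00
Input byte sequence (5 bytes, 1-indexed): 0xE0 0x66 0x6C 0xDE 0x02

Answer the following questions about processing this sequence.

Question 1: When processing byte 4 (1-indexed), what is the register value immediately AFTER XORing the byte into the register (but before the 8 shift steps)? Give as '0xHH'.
Register before byte 4: 0x46
Byte 4: 0xDE
0x46 XOR 0xDE = 0x98

Answer: 0x98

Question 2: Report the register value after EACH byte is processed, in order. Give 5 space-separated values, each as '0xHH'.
0xAE 0x76 0x46 0xC1 0x47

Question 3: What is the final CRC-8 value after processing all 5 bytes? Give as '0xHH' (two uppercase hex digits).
After byte 1 (0xE0): reg=0xAE
After byte 2 (0x66): reg=0x76
After byte 3 (0x6C): reg=0x46
After byte 4 (0xDE): reg=0xC1
After byte 5 (0x02): reg=0x47

Answer: 0x47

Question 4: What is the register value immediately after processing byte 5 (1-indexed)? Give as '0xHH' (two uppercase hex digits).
Answer: 0x47

Derivation:
After byte 1 (0xE0): reg=0xAE
After byte 2 (0x66): reg=0x76
After byte 3 (0x6C): reg=0x46
After byte 4 (0xDE): reg=0xC1
After byte 5 (0x02): reg=0x47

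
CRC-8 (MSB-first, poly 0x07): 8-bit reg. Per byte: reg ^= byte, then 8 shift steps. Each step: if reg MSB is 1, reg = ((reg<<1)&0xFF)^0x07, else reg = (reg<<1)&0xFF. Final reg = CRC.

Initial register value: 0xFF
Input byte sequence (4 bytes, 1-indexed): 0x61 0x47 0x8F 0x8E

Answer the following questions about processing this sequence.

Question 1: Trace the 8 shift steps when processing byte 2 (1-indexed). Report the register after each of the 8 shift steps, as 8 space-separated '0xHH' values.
Answer: 0x2F 0x5E 0xBC 0x7F 0xFE 0xFB 0xF1 0xE5

Derivation:
After byte 1 (0x61): reg=0xD3
Register before byte 2: 0xD3
After XOR with byte 0x47: 0x94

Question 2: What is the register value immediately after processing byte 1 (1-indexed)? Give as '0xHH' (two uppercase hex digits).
Answer: 0xD3

Derivation:
After byte 1 (0x61): reg=0xD3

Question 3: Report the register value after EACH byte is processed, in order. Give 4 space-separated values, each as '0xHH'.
0xD3 0xE5 0x11 0xD4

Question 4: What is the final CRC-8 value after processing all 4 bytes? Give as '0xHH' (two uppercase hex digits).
After byte 1 (0x61): reg=0xD3
After byte 2 (0x47): reg=0xE5
After byte 3 (0x8F): reg=0x11
After byte 4 (0x8E): reg=0xD4

Answer: 0xD4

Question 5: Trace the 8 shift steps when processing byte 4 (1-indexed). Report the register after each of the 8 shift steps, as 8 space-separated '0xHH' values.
After byte 1 (0x61): reg=0xD3
After byte 2 (0x47): reg=0xE5
After byte 3 (0x8F): reg=0x11
Register before byte 4: 0x11
After XOR with byte 0x8E: 0x9F

Answer: 0x39 0x72 0xE4 0xCF 0x99 0x35 0x6A 0xD4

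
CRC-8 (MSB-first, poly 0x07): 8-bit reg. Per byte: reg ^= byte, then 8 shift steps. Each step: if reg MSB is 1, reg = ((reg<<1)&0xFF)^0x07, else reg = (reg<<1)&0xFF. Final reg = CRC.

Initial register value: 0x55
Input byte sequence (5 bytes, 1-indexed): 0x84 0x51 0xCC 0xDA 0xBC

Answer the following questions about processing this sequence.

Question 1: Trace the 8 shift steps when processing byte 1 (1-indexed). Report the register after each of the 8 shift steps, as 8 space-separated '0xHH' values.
Answer: 0xA5 0x4D 0x9A 0x33 0x66 0xCC 0x9F 0x39

Derivation:
Register before byte 1: 0x55
After XOR with byte 0x84: 0xD1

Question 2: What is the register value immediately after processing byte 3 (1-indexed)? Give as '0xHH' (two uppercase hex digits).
Answer: 0x37

Derivation:
After byte 1 (0x84): reg=0x39
After byte 2 (0x51): reg=0x1F
After byte 3 (0xCC): reg=0x37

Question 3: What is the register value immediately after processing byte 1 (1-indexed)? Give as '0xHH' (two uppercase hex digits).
Answer: 0x39

Derivation:
After byte 1 (0x84): reg=0x39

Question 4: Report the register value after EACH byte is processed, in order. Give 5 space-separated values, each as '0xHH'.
0x39 0x1F 0x37 0x8D 0x97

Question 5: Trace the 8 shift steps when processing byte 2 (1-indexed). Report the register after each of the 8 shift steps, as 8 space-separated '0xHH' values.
After byte 1 (0x84): reg=0x39
Register before byte 2: 0x39
After XOR with byte 0x51: 0x68

Answer: 0xD0 0xA7 0x49 0x92 0x23 0x46 0x8C 0x1F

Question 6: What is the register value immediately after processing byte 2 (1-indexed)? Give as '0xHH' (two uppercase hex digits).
Answer: 0x1F

Derivation:
After byte 1 (0x84): reg=0x39
After byte 2 (0x51): reg=0x1F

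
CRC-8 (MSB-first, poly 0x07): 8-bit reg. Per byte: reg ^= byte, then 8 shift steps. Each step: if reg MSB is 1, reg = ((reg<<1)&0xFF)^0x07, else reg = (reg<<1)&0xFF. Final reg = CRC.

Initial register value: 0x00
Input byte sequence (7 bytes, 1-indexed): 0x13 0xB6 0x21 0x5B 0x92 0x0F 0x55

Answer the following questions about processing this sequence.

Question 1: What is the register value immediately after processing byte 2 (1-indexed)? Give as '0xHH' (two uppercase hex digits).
After byte 1 (0x13): reg=0x79
After byte 2 (0xB6): reg=0x63

Answer: 0x63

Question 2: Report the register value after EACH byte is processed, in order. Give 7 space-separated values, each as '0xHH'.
0x79 0x63 0xC9 0xF7 0x3C 0x99 0x6A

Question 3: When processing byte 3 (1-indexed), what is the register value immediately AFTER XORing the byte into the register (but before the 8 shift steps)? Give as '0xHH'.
Register before byte 3: 0x63
Byte 3: 0x21
0x63 XOR 0x21 = 0x42

Answer: 0x42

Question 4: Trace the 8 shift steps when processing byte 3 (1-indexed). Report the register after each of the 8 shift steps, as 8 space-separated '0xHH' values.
After byte 1 (0x13): reg=0x79
After byte 2 (0xB6): reg=0x63
Register before byte 3: 0x63
After XOR with byte 0x21: 0x42

Answer: 0x84 0x0F 0x1E 0x3C 0x78 0xF0 0xE7 0xC9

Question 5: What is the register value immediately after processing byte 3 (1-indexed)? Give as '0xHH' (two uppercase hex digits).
After byte 1 (0x13): reg=0x79
After byte 2 (0xB6): reg=0x63
After byte 3 (0x21): reg=0xC9

Answer: 0xC9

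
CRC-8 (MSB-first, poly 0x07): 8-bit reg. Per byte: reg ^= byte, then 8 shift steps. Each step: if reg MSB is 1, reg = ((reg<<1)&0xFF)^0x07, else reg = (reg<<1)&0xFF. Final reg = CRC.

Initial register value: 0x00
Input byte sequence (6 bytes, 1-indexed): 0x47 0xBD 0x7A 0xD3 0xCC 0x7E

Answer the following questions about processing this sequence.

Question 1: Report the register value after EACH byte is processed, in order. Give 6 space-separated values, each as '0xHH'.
0xD2 0x0A 0x57 0x95 0x88 0xCC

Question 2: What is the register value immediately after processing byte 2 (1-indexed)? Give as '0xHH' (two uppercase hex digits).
Answer: 0x0A

Derivation:
After byte 1 (0x47): reg=0xD2
After byte 2 (0xBD): reg=0x0A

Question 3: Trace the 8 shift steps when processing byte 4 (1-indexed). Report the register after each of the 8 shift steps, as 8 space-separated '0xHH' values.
After byte 1 (0x47): reg=0xD2
After byte 2 (0xBD): reg=0x0A
After byte 3 (0x7A): reg=0x57
Register before byte 4: 0x57
After XOR with byte 0xD3: 0x84

Answer: 0x0F 0x1E 0x3C 0x78 0xF0 0xE7 0xC9 0x95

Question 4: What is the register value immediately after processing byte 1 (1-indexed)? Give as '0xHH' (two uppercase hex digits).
Answer: 0xD2

Derivation:
After byte 1 (0x47): reg=0xD2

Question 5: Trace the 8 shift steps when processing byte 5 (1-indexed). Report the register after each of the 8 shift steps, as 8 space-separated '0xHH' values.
After byte 1 (0x47): reg=0xD2
After byte 2 (0xBD): reg=0x0A
After byte 3 (0x7A): reg=0x57
After byte 4 (0xD3): reg=0x95
Register before byte 5: 0x95
After XOR with byte 0xCC: 0x59

Answer: 0xB2 0x63 0xC6 0x8B 0x11 0x22 0x44 0x88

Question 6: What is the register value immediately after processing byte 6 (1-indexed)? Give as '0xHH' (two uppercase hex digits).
After byte 1 (0x47): reg=0xD2
After byte 2 (0xBD): reg=0x0A
After byte 3 (0x7A): reg=0x57
After byte 4 (0xD3): reg=0x95
After byte 5 (0xCC): reg=0x88
After byte 6 (0x7E): reg=0xCC

Answer: 0xCC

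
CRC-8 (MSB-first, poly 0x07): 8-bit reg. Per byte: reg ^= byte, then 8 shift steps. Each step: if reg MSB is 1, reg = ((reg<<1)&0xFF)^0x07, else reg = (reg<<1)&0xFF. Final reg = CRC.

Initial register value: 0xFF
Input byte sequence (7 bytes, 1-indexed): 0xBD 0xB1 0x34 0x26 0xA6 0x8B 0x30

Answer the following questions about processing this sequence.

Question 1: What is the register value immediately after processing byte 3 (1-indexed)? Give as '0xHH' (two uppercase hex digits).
After byte 1 (0xBD): reg=0xC9
After byte 2 (0xB1): reg=0x6F
After byte 3 (0x34): reg=0x86

Answer: 0x86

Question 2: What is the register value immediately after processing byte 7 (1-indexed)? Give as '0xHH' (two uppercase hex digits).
Answer: 0x7B

Derivation:
After byte 1 (0xBD): reg=0xC9
After byte 2 (0xB1): reg=0x6F
After byte 3 (0x34): reg=0x86
After byte 4 (0x26): reg=0x69
After byte 5 (0xA6): reg=0x63
After byte 6 (0x8B): reg=0x96
After byte 7 (0x30): reg=0x7B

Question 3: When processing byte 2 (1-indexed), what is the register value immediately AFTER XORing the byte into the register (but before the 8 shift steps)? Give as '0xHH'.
Answer: 0x78

Derivation:
Register before byte 2: 0xC9
Byte 2: 0xB1
0xC9 XOR 0xB1 = 0x78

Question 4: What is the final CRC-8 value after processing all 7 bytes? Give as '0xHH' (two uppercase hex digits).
Answer: 0x7B

Derivation:
After byte 1 (0xBD): reg=0xC9
After byte 2 (0xB1): reg=0x6F
After byte 3 (0x34): reg=0x86
After byte 4 (0x26): reg=0x69
After byte 5 (0xA6): reg=0x63
After byte 6 (0x8B): reg=0x96
After byte 7 (0x30): reg=0x7B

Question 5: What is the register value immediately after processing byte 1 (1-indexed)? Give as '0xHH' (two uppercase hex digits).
Answer: 0xC9

Derivation:
After byte 1 (0xBD): reg=0xC9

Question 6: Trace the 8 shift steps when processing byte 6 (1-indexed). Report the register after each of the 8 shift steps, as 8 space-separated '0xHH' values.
After byte 1 (0xBD): reg=0xC9
After byte 2 (0xB1): reg=0x6F
After byte 3 (0x34): reg=0x86
After byte 4 (0x26): reg=0x69
After byte 5 (0xA6): reg=0x63
Register before byte 6: 0x63
After XOR with byte 0x8B: 0xE8

Answer: 0xD7 0xA9 0x55 0xAA 0x53 0xA6 0x4B 0x96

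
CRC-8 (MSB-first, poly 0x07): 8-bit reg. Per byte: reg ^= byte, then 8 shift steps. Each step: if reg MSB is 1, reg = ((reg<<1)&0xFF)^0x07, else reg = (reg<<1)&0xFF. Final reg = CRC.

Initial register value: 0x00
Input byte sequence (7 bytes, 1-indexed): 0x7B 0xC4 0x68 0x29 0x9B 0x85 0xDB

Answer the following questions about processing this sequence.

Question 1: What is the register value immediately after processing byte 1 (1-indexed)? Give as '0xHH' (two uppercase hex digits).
Answer: 0x66

Derivation:
After byte 1 (0x7B): reg=0x66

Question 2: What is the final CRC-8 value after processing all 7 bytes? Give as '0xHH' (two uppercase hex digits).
Answer: 0xE5

Derivation:
After byte 1 (0x7B): reg=0x66
After byte 2 (0xC4): reg=0x67
After byte 3 (0x68): reg=0x2D
After byte 4 (0x29): reg=0x1C
After byte 5 (0x9B): reg=0x9C
After byte 6 (0x85): reg=0x4F
After byte 7 (0xDB): reg=0xE5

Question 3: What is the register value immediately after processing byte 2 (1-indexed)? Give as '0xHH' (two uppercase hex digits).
Answer: 0x67

Derivation:
After byte 1 (0x7B): reg=0x66
After byte 2 (0xC4): reg=0x67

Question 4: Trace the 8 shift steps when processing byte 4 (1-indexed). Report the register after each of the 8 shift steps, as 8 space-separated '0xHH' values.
After byte 1 (0x7B): reg=0x66
After byte 2 (0xC4): reg=0x67
After byte 3 (0x68): reg=0x2D
Register before byte 4: 0x2D
After XOR with byte 0x29: 0x04

Answer: 0x08 0x10 0x20 0x40 0x80 0x07 0x0E 0x1C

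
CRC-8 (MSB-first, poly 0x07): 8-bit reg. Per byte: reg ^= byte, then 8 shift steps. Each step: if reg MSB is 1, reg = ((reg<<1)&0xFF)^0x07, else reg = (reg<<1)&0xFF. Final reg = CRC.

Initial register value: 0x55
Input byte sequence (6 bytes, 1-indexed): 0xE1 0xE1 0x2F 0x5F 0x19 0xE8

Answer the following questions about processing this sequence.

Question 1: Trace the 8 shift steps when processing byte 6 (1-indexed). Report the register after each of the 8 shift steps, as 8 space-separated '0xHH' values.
Answer: 0xA0 0x47 0x8E 0x1B 0x36 0x6C 0xD8 0xB7

Derivation:
After byte 1 (0xE1): reg=0x05
After byte 2 (0xE1): reg=0xB2
After byte 3 (0x2F): reg=0xDA
After byte 4 (0x5F): reg=0x92
After byte 5 (0x19): reg=0xB8
Register before byte 6: 0xB8
After XOR with byte 0xE8: 0x50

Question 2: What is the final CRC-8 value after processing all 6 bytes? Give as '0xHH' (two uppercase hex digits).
After byte 1 (0xE1): reg=0x05
After byte 2 (0xE1): reg=0xB2
After byte 3 (0x2F): reg=0xDA
After byte 4 (0x5F): reg=0x92
After byte 5 (0x19): reg=0xB8
After byte 6 (0xE8): reg=0xB7

Answer: 0xB7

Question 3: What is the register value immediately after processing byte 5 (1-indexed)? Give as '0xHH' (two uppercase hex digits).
After byte 1 (0xE1): reg=0x05
After byte 2 (0xE1): reg=0xB2
After byte 3 (0x2F): reg=0xDA
After byte 4 (0x5F): reg=0x92
After byte 5 (0x19): reg=0xB8

Answer: 0xB8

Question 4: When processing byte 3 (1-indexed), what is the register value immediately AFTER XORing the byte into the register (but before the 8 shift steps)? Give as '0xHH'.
Register before byte 3: 0xB2
Byte 3: 0x2F
0xB2 XOR 0x2F = 0x9D

Answer: 0x9D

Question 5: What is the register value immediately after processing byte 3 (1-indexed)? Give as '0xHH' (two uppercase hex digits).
Answer: 0xDA

Derivation:
After byte 1 (0xE1): reg=0x05
After byte 2 (0xE1): reg=0xB2
After byte 3 (0x2F): reg=0xDA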